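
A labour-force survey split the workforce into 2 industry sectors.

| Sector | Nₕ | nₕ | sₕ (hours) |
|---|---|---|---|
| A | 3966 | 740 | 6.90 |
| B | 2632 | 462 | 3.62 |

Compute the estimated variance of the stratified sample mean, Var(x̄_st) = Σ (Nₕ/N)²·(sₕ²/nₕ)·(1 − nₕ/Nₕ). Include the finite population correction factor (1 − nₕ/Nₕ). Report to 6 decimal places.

N = 6598; Wₕ = Nₕ/N.
sector A: (3966/6598)²·6.90²/740·(1 − 740/3966) = 0.018908580
sector B: (2632/6598)²·3.62²/462·(1 − 462/2632) = 0.003721313
Sum = 0.022629893 → 0.022630.

0.022630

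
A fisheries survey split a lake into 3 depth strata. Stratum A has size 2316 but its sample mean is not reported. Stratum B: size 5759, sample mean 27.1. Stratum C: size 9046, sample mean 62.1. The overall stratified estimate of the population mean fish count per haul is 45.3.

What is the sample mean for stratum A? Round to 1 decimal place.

24.9

Σ Nₕx̄ₕ = N·μ, so 2316·x̄_A = 17121·45.3 − (5759·27.1 + 9046·62.1).
= 775581.3 − 717825.5 = 57755.8.
x̄_A = 57755.8 / 2316 = 24.938... → 24.9.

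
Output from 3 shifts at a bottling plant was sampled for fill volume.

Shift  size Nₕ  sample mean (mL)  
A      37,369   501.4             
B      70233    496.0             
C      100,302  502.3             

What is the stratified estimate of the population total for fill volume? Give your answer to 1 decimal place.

Population total = Σ Nₕ·x̄ₕ (each stratum's size times its mean).
37369·501.4 + 70233·496.0 + 100302·502.3 = 18736816.6 + 34835568 + 50381694.6 = 103954079.2.

103954079.2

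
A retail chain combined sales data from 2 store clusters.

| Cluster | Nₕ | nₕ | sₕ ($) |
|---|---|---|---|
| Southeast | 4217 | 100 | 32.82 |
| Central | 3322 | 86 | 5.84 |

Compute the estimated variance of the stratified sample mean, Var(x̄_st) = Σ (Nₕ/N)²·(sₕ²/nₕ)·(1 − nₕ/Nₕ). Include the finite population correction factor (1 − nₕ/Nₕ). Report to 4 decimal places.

3.3653

N = 7539; Wₕ = Nₕ/N.
cluster Southeast: (4217/7539)²·32.82²/100·(1 − 100/4217) = 3.2902897
cluster Central: (3322/7539)²·5.84²/86·(1 − 86/3322) = 0.0750081
Sum = 3.3652977 → 3.3653.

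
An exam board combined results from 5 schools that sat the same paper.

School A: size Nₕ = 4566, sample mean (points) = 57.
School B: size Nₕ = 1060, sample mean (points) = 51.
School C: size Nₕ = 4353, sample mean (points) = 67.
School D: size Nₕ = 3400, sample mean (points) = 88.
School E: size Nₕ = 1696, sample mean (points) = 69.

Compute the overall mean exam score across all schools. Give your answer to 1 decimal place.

67.8

N = 15075; weights Wₕ = Nₕ/N = (0.3029, 0.0703, 0.2888, 0.2255, 0.1125).
x̄_st = Σ Wₕ·x̄ₕ = 0.3029·57 + 0.0703·51 + 0.2888·67 + 0.2255·88 + 0.1125·69 ≈ 67.807...
→ 67.8.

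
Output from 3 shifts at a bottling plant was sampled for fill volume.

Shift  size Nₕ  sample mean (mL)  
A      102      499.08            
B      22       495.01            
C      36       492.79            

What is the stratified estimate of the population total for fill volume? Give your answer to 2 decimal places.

79536.82

Estimate total by summing Nₕ·x̄ₕ over strata.
102·499.08 + 22·495.01 + 36·492.79 = 50906.16 + 10890.22 + 17740.44 = 79536.82.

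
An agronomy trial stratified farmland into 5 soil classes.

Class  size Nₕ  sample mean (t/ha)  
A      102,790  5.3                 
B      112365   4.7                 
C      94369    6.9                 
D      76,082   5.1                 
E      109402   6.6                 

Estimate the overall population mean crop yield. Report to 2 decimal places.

5.73

N = 495008; weights Wₕ = Nₕ/N = (0.2077, 0.2270, 0.1906, 0.1537, 0.2210).
x̄_st = Σ Wₕ·x̄ₕ = 0.2077·5.3 + 0.2270·4.7 + 0.1906·6.9 + 0.1537·5.1 + 0.2210·6.6 ≈ 5.7254...
→ 5.73.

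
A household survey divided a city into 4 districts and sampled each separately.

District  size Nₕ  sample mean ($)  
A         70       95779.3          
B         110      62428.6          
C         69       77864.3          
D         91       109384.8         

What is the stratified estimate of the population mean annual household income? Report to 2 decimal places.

84995.15

N = 340; weights Wₕ = Nₕ/N = (0.2059, 0.3235, 0.2029, 0.2676).
x̄_st = Σ Wₕ·x̄ₕ = 0.2059·95779.3 + 0.3235·62428.6 + 0.2029·77864.3 + 0.2676·109384.8 ≈ 84995.1485...
→ 84995.15.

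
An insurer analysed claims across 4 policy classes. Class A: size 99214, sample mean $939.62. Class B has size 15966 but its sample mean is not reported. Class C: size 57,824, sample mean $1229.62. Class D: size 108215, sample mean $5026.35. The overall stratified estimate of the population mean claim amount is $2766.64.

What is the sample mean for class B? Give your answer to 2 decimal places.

Σ Nₕx̄ₕ = N·μ, so 15966·x̄_B = 281219·2766.64 − (99214·939.62 + 57824·1229.62 + 108215·5026.35).
= 778031734.16 − 708251470.81 = 69780263.35.
x̄_B = 69780263.35 / 15966 = 4370.5539... → 4370.55.

4370.55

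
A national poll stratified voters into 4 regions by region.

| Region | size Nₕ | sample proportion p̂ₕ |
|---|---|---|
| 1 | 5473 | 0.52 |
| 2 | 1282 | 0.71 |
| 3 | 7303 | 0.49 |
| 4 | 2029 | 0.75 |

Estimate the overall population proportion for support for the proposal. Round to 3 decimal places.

0.551

N = 5473 + 1282 + 7303 + 2029 = 16087.
Overall proportion = Σ (Nₕ/N)·p̂ₕ.
Σ Nₕp̂ₕ = 2845.96 + 910.22 + 3578.47 + 1521.75 = 8856.4.
8856.4 / 16087 = 0.55053... → 0.551.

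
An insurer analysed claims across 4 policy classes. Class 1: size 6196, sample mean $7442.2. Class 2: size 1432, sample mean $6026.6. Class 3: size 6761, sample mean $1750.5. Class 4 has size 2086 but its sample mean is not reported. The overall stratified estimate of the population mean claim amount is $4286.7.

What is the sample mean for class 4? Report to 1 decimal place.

N = 6196 + 1432 + 6761 + 2086 = 16475.
Overall total = μ·N = 4286.7·16475 = 70623382.5.
Subtract the known strata: 6196·7442.2 + 1432·6026.6 + 6761·1750.5 = 66577092.9.
Remaining total for class 4: 70623382.5 − 66577092.9 = 4046289.6.
Divide by its size: 4046289.6 / 2086 = 1939.736... → 1939.7.

1939.7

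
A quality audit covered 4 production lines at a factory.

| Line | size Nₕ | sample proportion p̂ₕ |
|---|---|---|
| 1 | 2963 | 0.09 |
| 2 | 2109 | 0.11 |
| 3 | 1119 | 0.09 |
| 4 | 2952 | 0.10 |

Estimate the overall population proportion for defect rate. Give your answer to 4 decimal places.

0.0978

N = 2963 + 2109 + 1119 + 2952 = 9143.
Overall proportion = Σ (Nₕ/N)·p̂ₕ.
Σ Nₕp̂ₕ = 266.67 + 231.99 + 100.71 + 295.2 = 894.57.
894.57 / 9143 = 0.097842... → 0.0978.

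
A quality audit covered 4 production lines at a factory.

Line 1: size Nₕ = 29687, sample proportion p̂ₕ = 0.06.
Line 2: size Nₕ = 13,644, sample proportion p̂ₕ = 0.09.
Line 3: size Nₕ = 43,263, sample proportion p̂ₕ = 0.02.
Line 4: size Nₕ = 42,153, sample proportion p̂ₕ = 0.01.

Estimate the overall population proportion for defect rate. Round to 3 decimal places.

Wₕ = Nₕ/N with N = 128747: 0.2306, 0.1060, 0.3360, 0.3274.
p̂_st = 0.2306·0.06 + 0.1060·0.09 + 0.3360·0.02 + 0.3274·0.01 ≈ 0.03337... → 0.033.

0.033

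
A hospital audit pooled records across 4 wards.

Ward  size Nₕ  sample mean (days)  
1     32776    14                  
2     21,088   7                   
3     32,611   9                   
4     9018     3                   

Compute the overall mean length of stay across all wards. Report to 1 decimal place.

9.7

N = 32776 + 21088 + 32611 + 9018 = 95493.
Overall mean = Σ (Nₕ/N)·x̄ₕ — weight by population share, not a simple average.
Σ Nₕx̄ₕ = 32776·14 + 21088·7 + 32611·9 + 9018·3 = 458864 + 147616 + 293499 + 27054 = 927033.
Divide by N: 927033 / 95493 = 9.708... → 9.7.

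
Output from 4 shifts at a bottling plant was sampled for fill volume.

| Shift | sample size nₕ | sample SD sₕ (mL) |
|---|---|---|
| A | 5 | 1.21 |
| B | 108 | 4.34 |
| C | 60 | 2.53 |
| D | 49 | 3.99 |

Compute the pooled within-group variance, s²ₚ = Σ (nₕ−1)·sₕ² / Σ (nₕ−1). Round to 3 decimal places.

Degrees of freedom: 4 + 107 + 59 + 48 = 218.
Σ(nₕ−1)sₕ² = 4·1.4641 + 107·18.8356 + 59·6.4009 + 48·15.9201 = 3163.0835.
s²ₚ = 3163.0835 / 218 = 14.50956... → 14.510.

14.510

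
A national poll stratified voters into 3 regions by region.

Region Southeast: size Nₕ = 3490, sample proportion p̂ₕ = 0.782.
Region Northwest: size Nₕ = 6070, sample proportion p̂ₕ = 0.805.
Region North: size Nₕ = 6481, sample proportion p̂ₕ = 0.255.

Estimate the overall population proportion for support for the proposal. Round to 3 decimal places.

N = 3490 + 6070 + 6481 = 16041.
Overall proportion = Σ (Nₕ/N)·p̂ₕ.
Σ Nₕp̂ₕ = 2729.18 + 4886.35 + 1652.655 = 9268.185.
9268.185 / 16041 = 0.57778... → 0.578.

0.578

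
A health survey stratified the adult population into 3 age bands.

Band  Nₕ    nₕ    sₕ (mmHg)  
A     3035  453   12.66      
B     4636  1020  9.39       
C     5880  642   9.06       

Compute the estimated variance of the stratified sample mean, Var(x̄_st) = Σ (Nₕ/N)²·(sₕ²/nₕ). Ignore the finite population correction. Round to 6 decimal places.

0.051938

N = 13551; Wₕ = Nₕ/N.
band A: (3035/13551)²·12.66²/453 = 0.017747775
band B: (4636/13551)²·9.39²/1020 = 0.010117546
band C: (5880/13551)²·9.06²/642 = 0.024073173
Sum = 0.051938493 → 0.051938.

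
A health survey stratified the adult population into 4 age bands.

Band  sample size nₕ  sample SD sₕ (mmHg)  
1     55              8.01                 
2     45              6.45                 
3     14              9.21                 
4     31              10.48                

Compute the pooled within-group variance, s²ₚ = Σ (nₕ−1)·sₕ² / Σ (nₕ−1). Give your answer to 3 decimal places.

68.743

1: (55−1)·8.01² = 54·64.1601 = 3464.6454
2: (45−1)·6.45² = 44·41.6025 = 1830.51
3: (14−1)·9.21² = 13·84.8241 = 1102.7133
4: (31−1)·10.48² = 30·109.8304 = 3294.912
Numerator = 9692.7807; denominator = Σ(nₕ−1) = 141.
s²ₚ = 9692.7807/141 = 68.74313... → 68.743.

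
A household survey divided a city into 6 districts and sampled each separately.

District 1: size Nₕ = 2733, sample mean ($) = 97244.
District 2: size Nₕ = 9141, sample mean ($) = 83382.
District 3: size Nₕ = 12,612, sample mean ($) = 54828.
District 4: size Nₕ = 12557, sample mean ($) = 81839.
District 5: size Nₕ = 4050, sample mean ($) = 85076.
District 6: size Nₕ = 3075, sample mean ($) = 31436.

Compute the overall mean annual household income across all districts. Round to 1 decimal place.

72186.4

N = 2733 + 9141 + 12612 + 12557 + 4050 + 3075 = 44168.
Overall mean = Σ (Nₕ/N)·x̄ₕ — weight by population share, not a simple average.
Σ Nₕx̄ₕ = 2733·97244 + 9141·83382 + 12612·54828 + 12557·81839 + 4050·85076 + 3075·31436 = 265767852 + 762194862 + 691490736 + 1027652323 + 344557800 + 96665700 = 3188329273.
Divide by N: 3188329273 / 44168 = 72186.408... → 72186.4.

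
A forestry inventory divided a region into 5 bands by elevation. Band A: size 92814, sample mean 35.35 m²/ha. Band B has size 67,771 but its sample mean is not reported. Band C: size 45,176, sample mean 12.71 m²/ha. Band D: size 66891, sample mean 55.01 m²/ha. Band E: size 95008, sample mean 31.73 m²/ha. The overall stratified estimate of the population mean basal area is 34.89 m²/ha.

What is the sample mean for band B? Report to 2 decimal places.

Σ Nₕx̄ₕ = N·μ, so 67771·x̄_B = 367660·34.89 − (92814·35.35 + 45176·12.71 + 66891·55.01 + 95008·31.73).
= 12827657.4 − 10549439.61 = 2278217.79.
x̄_B = 2278217.79 / 67771 = 33.6164... → 33.62.

33.62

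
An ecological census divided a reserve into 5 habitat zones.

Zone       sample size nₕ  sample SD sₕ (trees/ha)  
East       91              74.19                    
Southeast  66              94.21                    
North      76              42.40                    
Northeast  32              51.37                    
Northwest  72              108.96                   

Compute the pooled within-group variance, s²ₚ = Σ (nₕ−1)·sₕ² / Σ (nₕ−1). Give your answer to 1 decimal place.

Degrees of freedom: 90 + 65 + 75 + 31 + 71 = 332.
Σ(nₕ−1)sₕ² = 90·5504.1561 + 65·8875.5241 + 75·1797.76 + 31·2638.8769 + 71·11872.2816 = 2131852.293.
s²ₚ = 2131852.293 / 332 = 6421.242... → 6421.2.

6421.2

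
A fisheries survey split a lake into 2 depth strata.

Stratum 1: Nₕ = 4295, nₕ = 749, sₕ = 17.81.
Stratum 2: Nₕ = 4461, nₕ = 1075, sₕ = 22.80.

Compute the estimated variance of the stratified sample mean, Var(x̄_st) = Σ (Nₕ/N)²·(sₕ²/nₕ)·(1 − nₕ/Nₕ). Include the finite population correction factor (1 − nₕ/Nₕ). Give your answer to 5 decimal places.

N = 8756; Wₕ = Nₕ/N.
stratum 1: (4295/8756)²·17.81²/749·(1 − 749/4295) = 0.08412720
stratum 2: (4461/8756)²·22.80²/1075·(1 − 1075/4461) = 0.09527279
Sum = 0.17939999 → 0.17940.

0.17940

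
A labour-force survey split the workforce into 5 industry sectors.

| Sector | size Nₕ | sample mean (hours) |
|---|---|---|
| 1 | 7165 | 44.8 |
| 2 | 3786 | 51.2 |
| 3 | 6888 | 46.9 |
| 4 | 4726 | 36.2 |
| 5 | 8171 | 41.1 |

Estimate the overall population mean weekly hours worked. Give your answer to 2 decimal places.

x̄_st = (Σ Nₕx̄ₕ) / (Σ Nₕ) = (7165·44.8 + 3786·51.2 + 6888·46.9 + 4726·36.2 + 8171·41.1) / 30736
= 1344791.7 / 30736 = 43.7530... → 43.75.

43.75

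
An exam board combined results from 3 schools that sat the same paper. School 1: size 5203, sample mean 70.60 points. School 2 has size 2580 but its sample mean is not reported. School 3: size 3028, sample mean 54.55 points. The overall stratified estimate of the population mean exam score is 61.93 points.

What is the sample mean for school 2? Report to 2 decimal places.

53.11

N = 5203 + 2580 + 3028 = 10811.
Overall total = μ·N = 61.93·10811 = 669525.23.
Subtract the known strata: 5203·70.60 + 3028·54.55 = 532509.2.
Remaining total for school 2: 669525.23 − 532509.2 = 137016.03.
Divide by its size: 137016.03 / 2580 = 53.1070... → 53.11.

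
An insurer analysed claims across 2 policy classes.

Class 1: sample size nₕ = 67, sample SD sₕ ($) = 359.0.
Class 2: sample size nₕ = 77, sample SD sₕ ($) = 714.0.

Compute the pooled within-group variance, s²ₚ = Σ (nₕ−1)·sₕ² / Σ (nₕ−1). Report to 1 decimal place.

332751.0

Degrees of freedom: 66 + 76 = 142.
Σ(nₕ−1)sₕ² = 66·128881 + 76·509796 = 47250642.
s²ₚ = 47250642 / 142 = 332751 → 332751.0.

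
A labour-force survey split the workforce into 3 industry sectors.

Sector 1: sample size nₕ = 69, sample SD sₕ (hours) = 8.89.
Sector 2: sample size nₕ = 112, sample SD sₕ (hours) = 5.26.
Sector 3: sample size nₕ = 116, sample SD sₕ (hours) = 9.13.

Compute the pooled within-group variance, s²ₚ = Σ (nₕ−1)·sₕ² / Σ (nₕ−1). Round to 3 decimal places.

1: (69−1)·8.89² = 68·79.0321 = 5374.1828
2: (112−1)·5.26² = 111·27.6676 = 3071.1036
3: (116−1)·9.13² = 115·83.3569 = 9586.0435
Numerator = 18031.3299; denominator = Σ(nₕ−1) = 294.
s²ₚ = 18031.3299/294 = 61.33105... → 61.331.

61.331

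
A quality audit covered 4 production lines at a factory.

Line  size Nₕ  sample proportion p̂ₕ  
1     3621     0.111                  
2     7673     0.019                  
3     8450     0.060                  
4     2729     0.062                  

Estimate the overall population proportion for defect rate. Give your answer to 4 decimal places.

N = 3621 + 7673 + 8450 + 2729 = 22473.
Overall proportion = Σ (Nₕ/N)·p̂ₕ.
Σ Nₕp̂ₕ = 401.931 + 145.787 + 507 + 169.198 = 1223.916.
1223.916 / 22473 = 0.054462... → 0.0545.

0.0545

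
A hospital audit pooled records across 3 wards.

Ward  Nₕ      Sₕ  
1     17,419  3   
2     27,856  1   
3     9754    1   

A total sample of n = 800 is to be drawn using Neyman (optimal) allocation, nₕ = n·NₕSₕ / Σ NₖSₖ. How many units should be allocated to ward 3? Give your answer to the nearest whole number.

Σ NₕSₕ = 17419·3 + 27856·1 + 9754·1 = 89867.
Share for 3: 9754/89867 = 0.10854.
n_3 = 800 × 0.10854 = 86.831... → 87.

87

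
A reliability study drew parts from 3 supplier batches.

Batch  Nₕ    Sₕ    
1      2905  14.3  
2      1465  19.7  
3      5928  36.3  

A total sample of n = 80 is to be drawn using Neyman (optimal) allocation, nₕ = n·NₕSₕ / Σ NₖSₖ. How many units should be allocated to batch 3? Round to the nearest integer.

60

Σ NₕSₕ = 2905·14.3 + 1465·19.7 + 5928·36.3 = 285588.4.
Share for 3: 215186.4/285588.4 = 0.75348.
n_3 = 80 × 0.75348 = 60.279... → 60.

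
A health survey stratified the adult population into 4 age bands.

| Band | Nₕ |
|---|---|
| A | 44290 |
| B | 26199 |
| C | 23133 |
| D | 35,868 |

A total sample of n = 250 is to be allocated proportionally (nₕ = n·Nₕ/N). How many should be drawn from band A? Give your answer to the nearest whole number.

86

Share of band A = 44290/129490 = 0.34203.
Allocate 250 × 0.34203 = 85.509... → 86.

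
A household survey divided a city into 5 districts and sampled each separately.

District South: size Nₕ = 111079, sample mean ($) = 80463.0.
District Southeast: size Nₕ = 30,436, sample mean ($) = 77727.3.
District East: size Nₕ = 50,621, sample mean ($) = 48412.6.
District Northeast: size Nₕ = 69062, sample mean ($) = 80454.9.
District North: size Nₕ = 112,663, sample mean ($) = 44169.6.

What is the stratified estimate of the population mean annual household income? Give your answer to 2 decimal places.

N = 373861; weights Wₕ = Nₕ/N = (0.2971, 0.0814, 0.1354, 0.1847, 0.3013).
x̄_st = Σ Wₕ·x̄ₕ = 0.2971·80463.0 + 0.0814·77727.3 + 0.1354·48412.6 + 0.1847·80454.9 + 0.3013·44169.6 ≈ 64962.1326...
→ 64962.13.

64962.13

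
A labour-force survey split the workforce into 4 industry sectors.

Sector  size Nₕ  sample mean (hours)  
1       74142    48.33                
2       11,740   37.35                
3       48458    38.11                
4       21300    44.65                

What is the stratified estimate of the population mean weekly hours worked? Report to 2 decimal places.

x̄_st = (Σ Nₕx̄ₕ) / (Σ Nₕ) = (74142·48.33 + 11740·37.35 + 48458·38.11 + 21300·44.65) / 155640
= 6819551.24 / 155640 = 43.8162... → 43.82.

43.82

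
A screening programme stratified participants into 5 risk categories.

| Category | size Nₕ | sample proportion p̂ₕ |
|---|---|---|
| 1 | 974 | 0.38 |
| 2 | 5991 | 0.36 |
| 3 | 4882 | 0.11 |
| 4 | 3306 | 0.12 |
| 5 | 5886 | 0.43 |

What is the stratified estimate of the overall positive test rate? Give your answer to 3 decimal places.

0.285

Wₕ = Nₕ/N with N = 21039: 0.0463, 0.2848, 0.2320, 0.1571, 0.2798.
p̂_st = 0.0463·0.38 + 0.2848·0.36 + 0.2320·0.11 + 0.1571·0.12 + 0.2798·0.43 ≈ 0.28479... → 0.285.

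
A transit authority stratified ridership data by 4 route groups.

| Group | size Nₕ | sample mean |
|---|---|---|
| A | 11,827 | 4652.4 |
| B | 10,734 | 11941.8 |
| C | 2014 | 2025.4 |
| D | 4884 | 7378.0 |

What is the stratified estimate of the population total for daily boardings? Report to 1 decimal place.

A: 11827·4652.4 = 55023934.8
B: 10734·11941.8 = 128183281.2
C: 2014·2025.4 = 4079155.6
D: 4884·7378.0 = 36034152
τ̂ = Σ Nₕx̄ₕ = 223320523.6.

223320523.6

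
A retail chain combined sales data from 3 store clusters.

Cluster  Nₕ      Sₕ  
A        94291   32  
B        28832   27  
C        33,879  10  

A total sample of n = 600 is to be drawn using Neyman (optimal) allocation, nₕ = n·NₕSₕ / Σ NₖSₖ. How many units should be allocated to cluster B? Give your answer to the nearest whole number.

113

Σ NₕSₕ = 94291·32 + 28832·27 + 33879·10 = 4134566.
Share for B: 778464/4134566 = 0.18828.
n_B = 600 × 0.18828 = 112.969... → 113.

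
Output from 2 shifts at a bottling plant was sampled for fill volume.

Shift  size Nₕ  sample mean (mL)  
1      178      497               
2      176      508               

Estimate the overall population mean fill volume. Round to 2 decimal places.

x̄_st = (Σ Nₕx̄ₕ) / (Σ Nₕ) = (178·497 + 176·508) / 354
= 177874 / 354 = 502.4689... → 502.47.

502.47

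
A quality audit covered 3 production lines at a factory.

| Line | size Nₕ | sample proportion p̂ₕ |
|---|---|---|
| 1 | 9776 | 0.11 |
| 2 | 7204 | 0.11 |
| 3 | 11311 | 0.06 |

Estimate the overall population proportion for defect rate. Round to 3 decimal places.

Wₕ = Nₕ/N with N = 28291: 0.3456, 0.2546, 0.3998.
p̂_st = 0.3456·0.11 + 0.2546·0.11 + 0.3998·0.06 ≈ 0.09001... → 0.090.

0.090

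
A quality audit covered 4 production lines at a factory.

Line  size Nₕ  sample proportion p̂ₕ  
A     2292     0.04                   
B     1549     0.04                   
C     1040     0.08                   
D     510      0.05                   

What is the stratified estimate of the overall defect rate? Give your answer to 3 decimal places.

0.049

N = 2292 + 1549 + 1040 + 510 = 5391.
Overall proportion = Σ (Nₕ/N)·p̂ₕ.
Σ Nₕp̂ₕ = 91.68 + 61.96 + 83.2 + 25.5 = 262.34.
262.34 / 5391 = 0.04866... → 0.049.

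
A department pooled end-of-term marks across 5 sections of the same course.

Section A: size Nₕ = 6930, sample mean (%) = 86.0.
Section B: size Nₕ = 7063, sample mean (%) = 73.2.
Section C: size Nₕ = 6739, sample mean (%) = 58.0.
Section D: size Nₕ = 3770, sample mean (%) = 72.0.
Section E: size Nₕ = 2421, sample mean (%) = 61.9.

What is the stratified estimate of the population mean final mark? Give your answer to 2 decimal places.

71.51

x̄_st = (Σ Nₕx̄ₕ) / (Σ Nₕ) = (6930·86.0 + 7063·73.2 + 6739·58.0 + 3770·72.0 + 2421·61.9) / 26923
= 1925153.5 / 26923 = 71.5059... → 71.51.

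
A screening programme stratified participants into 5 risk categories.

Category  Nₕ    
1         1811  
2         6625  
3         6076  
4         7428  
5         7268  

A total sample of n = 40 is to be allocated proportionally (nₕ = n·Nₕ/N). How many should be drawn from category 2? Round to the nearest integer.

9

N = 1811 + 6625 + 6076 + 7428 + 7268 = 29208.
n_2 = 40·6625/29208 = 9.073... → 9.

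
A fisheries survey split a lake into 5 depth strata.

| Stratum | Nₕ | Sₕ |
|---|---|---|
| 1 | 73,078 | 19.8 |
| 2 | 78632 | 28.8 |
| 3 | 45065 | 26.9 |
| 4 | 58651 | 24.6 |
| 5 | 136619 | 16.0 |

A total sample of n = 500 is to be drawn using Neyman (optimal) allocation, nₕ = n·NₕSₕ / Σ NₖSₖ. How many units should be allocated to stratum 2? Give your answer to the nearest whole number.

132

1: NₕSₕ = 73078·19.8 = 1446944.4
2: NₕSₕ = 78632·28.8 = 2264601.6
3: NₕSₕ = 45065·26.9 = 1212248.5
4: NₕSₕ = 58651·24.6 = 1442814.6
5: NₕSₕ = 136619·16.0 = 2185904
Σ NₕSₕ = 8552513.1.
n_2 = 500·2264601.6/8552513.1 = 132.394... → 132.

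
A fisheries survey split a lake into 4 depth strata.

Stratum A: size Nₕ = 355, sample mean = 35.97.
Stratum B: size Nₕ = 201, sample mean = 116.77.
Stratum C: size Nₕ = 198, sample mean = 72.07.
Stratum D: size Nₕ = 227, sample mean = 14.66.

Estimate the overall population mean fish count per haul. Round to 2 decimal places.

54.88

N = 355 + 201 + 198 + 227 = 981.
Weight each subgroup mean by Nₕ/N and sum.
Σ Nₕx̄ₕ = 355·35.97 + 201·116.77 + 198·72.07 + 227·14.66 = 12769.35 + 23470.77 + 14269.86 + 3327.82 = 53837.8.
Divide by N: 53837.8 / 981 = 54.8805... → 54.88.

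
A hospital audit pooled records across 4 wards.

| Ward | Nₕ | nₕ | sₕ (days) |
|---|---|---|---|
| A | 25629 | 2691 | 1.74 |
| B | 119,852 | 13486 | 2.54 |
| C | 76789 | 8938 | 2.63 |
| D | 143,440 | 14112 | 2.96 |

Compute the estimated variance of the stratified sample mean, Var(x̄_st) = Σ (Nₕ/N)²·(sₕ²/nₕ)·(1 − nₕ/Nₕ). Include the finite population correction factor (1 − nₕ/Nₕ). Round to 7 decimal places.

N = 365710; Wₕ = Nₕ/N.
ward A: (25629/365710)²·1.74²/2691·(1 − 2691/25629) = 0.0000049454
ward B: (119852/365710)²·2.54²/13486·(1 − 13486/119852) = 0.0000455994
ward C: (76789/365710)²·2.63²/8938·(1 − 8938/76789) = 0.0000301476
ward D: (143440/365710)²·2.96²/14112·(1 − 14112/143440) = 0.0000861160
Sum = 0.0001668084 → 0.0001668.

0.0001668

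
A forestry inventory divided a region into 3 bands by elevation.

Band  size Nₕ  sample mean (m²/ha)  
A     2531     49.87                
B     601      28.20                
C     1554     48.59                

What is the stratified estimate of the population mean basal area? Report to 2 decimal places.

46.67

x̄_st = (Σ Nₕx̄ₕ) / (Σ Nₕ) = (2531·49.87 + 601·28.20 + 1554·48.59) / 4686
= 218678.03 / 4686 = 46.6662... → 46.67.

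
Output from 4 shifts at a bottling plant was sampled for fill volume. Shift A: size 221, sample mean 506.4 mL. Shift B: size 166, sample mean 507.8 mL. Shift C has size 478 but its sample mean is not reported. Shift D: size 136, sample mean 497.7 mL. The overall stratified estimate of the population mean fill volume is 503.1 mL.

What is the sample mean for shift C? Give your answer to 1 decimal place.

N = 221 + 166 + 478 + 136 = 1001.
Overall total = μ·N = 503.1·1001 = 503603.1.
Subtract the known strata: 221·506.4 + 166·507.8 + 136·497.7 = 263896.4.
Remaining total for shift C: 503603.1 − 263896.4 = 239706.7.
Divide by its size: 239706.7 / 478 = 501.478... → 501.5.

501.5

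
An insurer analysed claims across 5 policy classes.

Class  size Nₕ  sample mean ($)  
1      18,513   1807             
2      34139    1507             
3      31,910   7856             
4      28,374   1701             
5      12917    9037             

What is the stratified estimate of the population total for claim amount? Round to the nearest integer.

1: 18513·1807 = 33452991
2: 34139·1507 = 51447473
3: 31910·7856 = 250684960
4: 28374·1701 = 48264174
5: 12917·9037 = 116730929
τ̂ = Σ Nₕx̄ₕ = 500580527.

500580527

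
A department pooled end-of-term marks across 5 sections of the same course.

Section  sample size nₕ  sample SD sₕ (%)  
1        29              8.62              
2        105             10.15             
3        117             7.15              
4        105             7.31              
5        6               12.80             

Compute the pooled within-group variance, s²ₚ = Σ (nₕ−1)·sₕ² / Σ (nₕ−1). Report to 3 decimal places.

70.313

1: (29−1)·8.62² = 28·74.3044 = 2080.5232
2: (105−1)·10.15² = 104·103.0225 = 10714.34
3: (117−1)·7.15² = 116·51.1225 = 5930.21
4: (105−1)·7.31² = 104·53.4361 = 5557.3544
5: (6−1)·12.80² = 5·163.84 = 819.2
Numerator = 25101.6276; denominator = Σ(nₕ−1) = 357.
s²ₚ = 25101.6276/357 = 70.31268... → 70.313.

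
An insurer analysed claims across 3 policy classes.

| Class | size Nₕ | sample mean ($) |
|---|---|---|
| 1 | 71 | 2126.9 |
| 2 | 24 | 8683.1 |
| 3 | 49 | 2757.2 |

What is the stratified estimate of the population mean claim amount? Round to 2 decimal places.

N = 144; weights Wₕ = Nₕ/N = (0.4931, 0.1667, 0.3403).
x̄_st = Σ Wₕ·x̄ₕ = 0.4931·2126.9 + 0.1667·8683.1 + 0.3403·2757.2 ≈ 3434.0771...
→ 3434.08.

3434.08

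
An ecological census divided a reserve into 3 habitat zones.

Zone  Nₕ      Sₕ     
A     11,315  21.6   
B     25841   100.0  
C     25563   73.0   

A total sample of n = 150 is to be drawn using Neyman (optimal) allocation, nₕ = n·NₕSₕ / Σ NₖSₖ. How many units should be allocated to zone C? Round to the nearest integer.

60

A: NₕSₕ = 11315·21.6 = 244404
B: NₕSₕ = 25841·100.0 = 2584100
C: NₕSₕ = 25563·73.0 = 1866099
Σ NₕSₕ = 4694603.
n_C = 150·1866099/4694603 = 59.625... → 60.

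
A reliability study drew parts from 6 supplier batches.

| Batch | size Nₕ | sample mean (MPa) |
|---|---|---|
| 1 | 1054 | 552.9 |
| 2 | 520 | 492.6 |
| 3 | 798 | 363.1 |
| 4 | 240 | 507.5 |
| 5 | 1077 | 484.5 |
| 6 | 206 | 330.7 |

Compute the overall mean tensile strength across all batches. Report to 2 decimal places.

472.50

x̄_st = (Σ Nₕx̄ₕ) / (Σ Nₕ) = (1054·552.9 + 520·492.6 + 798·363.1 + 240·507.5 + 1077·484.5 + 206·330.7) / 3895
= 1840393.1 / 3895 = 472.5014... → 472.50.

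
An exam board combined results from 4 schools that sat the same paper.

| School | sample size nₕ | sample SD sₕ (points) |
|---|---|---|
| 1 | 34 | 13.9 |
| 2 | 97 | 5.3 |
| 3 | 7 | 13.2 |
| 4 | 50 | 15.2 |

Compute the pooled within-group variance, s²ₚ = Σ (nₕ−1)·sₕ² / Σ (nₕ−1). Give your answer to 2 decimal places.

116.52

Degrees of freedom: 33 + 96 + 6 + 49 = 184.
Σ(nₕ−1)sₕ² = 33·193.21 + 96·28.09 + 6·174.24 + 49·231.04 = 21438.97.
s²ₚ = 21438.97 / 184 = 116.5161... → 116.52.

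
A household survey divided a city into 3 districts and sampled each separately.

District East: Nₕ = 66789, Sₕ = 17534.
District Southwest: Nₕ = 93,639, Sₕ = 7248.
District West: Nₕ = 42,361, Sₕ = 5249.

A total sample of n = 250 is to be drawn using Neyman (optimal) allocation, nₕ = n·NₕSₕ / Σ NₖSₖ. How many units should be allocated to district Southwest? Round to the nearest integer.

82

Σ NₕSₕ = 66789·17534 + 93639·7248 + 42361·5249 = 2072126687.
Share for Southwest: 678695472/2072126687 = 0.32754.
n_Southwest = 250 × 0.32754 = 81.884... → 82.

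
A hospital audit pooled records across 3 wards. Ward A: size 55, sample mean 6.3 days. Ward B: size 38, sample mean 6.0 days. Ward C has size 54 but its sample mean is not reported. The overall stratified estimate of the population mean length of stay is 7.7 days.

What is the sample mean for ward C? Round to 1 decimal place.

Σ Nₕx̄ₕ = N·μ, so 54·x̄_C = 147·7.7 − (55·6.3 + 38·6.0).
= 1131.9 − 574.5 = 557.4.
x̄_C = 557.4 / 54 = 10.322... → 10.3.

10.3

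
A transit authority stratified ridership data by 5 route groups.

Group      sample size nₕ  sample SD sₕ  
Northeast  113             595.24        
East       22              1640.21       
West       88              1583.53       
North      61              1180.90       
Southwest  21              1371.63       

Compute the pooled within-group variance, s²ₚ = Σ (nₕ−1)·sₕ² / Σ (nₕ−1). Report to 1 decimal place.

Degrees of freedom: 112 + 21 + 87 + 60 + 20 = 300.
Σ(nₕ−1)sₕ² = 112·354310.6576 + 21·2690288.8441 + 87·2507567.2609 + 60·1394524.81 + 20·1881368.8569 = 435636076.8136.
s²ₚ = 435636076.8136 / 300 = 1452120.256... → 1452120.3.

1452120.3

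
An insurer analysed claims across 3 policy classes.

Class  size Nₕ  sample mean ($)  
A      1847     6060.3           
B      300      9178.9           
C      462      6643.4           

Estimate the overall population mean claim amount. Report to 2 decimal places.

6522.15

x̄_st = (Σ Nₕx̄ₕ) / (Σ Nₕ) = (1847·6060.3 + 300·9178.9 + 462·6643.4) / 2609
= 17016294.9 / 2609 = 6522.1521... → 6522.15.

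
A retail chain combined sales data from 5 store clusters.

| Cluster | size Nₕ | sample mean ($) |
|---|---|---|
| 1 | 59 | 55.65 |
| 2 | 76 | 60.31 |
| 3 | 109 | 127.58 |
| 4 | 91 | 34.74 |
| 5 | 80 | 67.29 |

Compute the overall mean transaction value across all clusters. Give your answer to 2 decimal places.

73.05

x̄_st = (Σ Nₕx̄ₕ) / (Σ Nₕ) = (59·55.65 + 76·60.31 + 109·127.58 + 91·34.74 + 80·67.29) / 415
= 30317.67 / 415 = 73.0546... → 73.05.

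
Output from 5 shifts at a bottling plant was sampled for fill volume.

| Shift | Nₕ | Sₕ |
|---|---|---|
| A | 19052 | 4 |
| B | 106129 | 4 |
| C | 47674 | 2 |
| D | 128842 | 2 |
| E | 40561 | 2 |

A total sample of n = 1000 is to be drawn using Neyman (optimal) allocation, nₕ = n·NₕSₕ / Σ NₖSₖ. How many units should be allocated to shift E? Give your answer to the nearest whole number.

Σ NₕSₕ = 19052·4 + 106129·4 + 47674·2 + 128842·2 + 40561·2 = 934878.
Share for E: 81122/934878 = 0.08677.
n_E = 1000 × 0.08677 = 86.773... → 87.

87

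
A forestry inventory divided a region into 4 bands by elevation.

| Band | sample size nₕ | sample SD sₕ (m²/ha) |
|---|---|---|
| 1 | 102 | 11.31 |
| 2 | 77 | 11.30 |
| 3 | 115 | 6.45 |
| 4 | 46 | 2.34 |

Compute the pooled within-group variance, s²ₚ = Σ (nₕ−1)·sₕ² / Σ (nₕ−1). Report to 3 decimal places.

82.182

Degrees of freedom: 101 + 76 + 114 + 45 = 336.
Σ(nₕ−1)sₕ² = 101·127.9161 + 76·127.69 + 114·41.6025 + 45·5.4756 = 27613.0531.
s²ₚ = 27613.0531 / 336 = 82.18171... → 82.182.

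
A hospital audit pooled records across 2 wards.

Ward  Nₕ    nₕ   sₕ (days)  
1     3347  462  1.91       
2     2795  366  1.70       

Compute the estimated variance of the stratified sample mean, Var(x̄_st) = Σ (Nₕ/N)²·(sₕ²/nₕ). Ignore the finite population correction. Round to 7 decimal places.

0.0039800

N = 6142. Term for each stratum: Wₕ²sₕ²/nₕ.
Var(x̄_st) = 0.0023448581 + 0.0016351619 = 0.0039800200 → 0.0039800.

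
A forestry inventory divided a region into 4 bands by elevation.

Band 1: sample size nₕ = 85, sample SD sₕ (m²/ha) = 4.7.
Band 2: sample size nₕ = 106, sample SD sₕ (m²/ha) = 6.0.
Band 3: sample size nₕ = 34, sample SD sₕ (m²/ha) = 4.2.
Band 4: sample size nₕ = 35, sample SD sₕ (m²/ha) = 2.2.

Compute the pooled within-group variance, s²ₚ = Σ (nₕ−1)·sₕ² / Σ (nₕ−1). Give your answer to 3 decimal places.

24.931

Degrees of freedom: 84 + 105 + 33 + 34 = 256.
Σ(nₕ−1)sₕ² = 84·22.09 + 105·36 + 33·17.64 + 34·4.84 = 6382.24.
s²ₚ = 6382.24 / 256 = 24.93063... → 24.931.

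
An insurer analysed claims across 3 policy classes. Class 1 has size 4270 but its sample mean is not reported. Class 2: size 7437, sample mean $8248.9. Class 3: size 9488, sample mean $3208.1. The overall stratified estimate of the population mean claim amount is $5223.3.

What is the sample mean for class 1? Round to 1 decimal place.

4431.5

Σ Nₕx̄ₕ = N·μ, so 4270·x̄_1 = 21195·5223.3 − (7437·8248.9 + 9488·3208.1).
= 110707843.5 − 91785522.1 = 18922321.4.
x̄_1 = 18922321.4 / 4270 = 4431.457... → 4431.5.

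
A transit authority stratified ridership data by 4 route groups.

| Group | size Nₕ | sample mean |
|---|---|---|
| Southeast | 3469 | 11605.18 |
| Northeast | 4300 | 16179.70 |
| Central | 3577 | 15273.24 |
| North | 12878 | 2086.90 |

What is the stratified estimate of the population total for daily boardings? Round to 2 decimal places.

Estimate total by summing Nₕ·x̄ₕ over strata.
3469·11605.18 + 4300·16179.70 + 3577·15273.24 + 12878·2086.90 = 40258369.42 + 69572710 + 54632379.48 + 26875098.2 = 191338557.10.

191338557.10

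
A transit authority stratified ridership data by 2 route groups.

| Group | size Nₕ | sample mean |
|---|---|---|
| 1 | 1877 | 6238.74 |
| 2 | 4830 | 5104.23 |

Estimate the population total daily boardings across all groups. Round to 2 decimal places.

36363545.88

1: 1877·6238.74 = 11710114.98
2: 4830·5104.23 = 24653430.9
τ̂ = Σ Nₕx̄ₕ = 36363545.88.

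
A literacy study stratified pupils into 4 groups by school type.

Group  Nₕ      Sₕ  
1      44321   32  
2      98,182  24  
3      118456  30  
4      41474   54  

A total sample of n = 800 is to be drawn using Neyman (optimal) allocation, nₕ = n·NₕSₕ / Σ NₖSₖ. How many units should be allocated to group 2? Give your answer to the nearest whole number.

1: NₕSₕ = 44321·32 = 1418272
2: NₕSₕ = 98182·24 = 2356368
3: NₕSₕ = 118456·30 = 3553680
4: NₕSₕ = 41474·54 = 2239596
Σ NₕSₕ = 9567916.
n_2 = 800·2356368/9567916 = 197.022... → 197.

197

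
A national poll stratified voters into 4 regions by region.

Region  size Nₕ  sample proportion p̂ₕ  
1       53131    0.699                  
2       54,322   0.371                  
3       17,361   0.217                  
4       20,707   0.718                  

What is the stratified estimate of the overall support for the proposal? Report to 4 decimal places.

N = 53131 + 54322 + 17361 + 20707 = 145521.
Overall proportion = Σ (Nₕ/N)·p̂ₕ.
Σ Nₕp̂ₕ = 37138.569 + 20153.462 + 3767.337 + 14867.626 = 75926.994.
75926.994 / 145521 = 0.521760... → 0.5218.

0.5218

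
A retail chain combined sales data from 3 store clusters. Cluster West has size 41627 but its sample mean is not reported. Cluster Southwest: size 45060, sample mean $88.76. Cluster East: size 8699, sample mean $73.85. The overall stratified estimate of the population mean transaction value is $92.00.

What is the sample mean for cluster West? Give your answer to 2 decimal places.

N = 41627 + 45060 + 8699 = 95386.
Overall total = μ·N = 92.00·95386 = 8775512.
Subtract the known strata: 45060·88.76 + 8699·73.85 = 4641946.75.
Remaining total for cluster West: 8775512 − 4641946.75 = 4133565.25.
Divide by its size: 4133565.25 / 41627 = 99.3001... → 99.30.

99.30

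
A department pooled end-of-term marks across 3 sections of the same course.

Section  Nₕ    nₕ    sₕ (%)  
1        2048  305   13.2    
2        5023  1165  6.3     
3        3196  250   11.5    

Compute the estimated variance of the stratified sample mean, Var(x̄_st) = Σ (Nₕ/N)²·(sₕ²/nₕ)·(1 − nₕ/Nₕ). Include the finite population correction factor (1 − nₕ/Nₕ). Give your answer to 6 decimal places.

N = 10267; Wₕ = Nₕ/N.
section 1: (2048/10267)²·13.2²/305·(1 − 305/2048) = 0.019345869
section 2: (5023/10267)²·6.3²/1165·(1 − 1165/5023) = 0.006263159
section 3: (3196/10267)²·11.5²/250·(1 − 250/3196) = 0.047250680
Sum = 0.072859708 → 0.072860.

0.072860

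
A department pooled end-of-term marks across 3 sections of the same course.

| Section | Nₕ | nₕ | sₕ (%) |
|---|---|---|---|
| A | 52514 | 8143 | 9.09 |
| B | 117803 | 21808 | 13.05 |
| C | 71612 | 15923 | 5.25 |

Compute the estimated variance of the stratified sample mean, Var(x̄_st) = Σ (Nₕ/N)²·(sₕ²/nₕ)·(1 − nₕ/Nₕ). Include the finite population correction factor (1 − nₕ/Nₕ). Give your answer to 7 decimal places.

0.0020307

N = 241929; Wₕ = Nₕ/N.
section A: (52514/241929)²·9.09²/8143·(1 − 8143/52514) = 0.0004039632
section B: (117803/241929)²·13.05²/21808·(1 − 21808/117803) = 0.0015088091
section C: (71612/241929)²·5.25²/15923·(1 − 15923/71612) = 0.0001179432
Sum = 0.0020307155 → 0.0020307.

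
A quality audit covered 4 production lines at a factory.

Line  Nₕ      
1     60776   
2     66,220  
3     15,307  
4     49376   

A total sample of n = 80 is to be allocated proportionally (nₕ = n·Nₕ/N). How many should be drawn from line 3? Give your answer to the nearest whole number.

N = 60776 + 66220 + 15307 + 49376 = 191679.
n_3 = 80·15307/191679 = 6.389... → 6.

6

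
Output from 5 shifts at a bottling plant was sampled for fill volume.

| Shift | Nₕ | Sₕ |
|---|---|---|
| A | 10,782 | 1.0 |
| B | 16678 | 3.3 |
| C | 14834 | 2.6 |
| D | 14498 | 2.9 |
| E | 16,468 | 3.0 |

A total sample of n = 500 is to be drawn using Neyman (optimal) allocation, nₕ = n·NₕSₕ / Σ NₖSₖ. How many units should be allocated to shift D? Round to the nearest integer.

A: NₕSₕ = 10782·1.0 = 10782
B: NₕSₕ = 16678·3.3 = 55037.4
C: NₕSₕ = 14834·2.6 = 38568.4
D: NₕSₕ = 14498·2.9 = 42044.2
E: NₕSₕ = 16468·3.0 = 49404
Σ NₕSₕ = 195836.
n_D = 500·42044.2/195836 = 107.345... → 107.

107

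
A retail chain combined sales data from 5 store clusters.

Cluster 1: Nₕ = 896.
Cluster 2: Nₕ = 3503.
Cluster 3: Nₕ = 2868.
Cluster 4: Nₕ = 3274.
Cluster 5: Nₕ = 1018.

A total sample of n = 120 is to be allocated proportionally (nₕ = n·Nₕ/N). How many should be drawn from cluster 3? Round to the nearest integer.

30

N = 896 + 3503 + 2868 + 3274 + 1018 = 11559.
n_3 = 120·2868/11559 = 29.774... → 30.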